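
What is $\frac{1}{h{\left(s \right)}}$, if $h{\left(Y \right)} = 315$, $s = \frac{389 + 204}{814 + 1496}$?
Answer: $\frac{1}{315} \approx 0.0031746$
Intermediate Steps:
$s = \frac{593}{2310} \approx 0.25671$
$\frac{1}{h{\left(s \right)}} = \frac{1}{315}$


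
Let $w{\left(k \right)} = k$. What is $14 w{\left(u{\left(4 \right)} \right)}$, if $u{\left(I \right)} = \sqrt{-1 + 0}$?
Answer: $14 i \approx 14.0 i$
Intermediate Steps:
$u{\left(I \right)} = i$ ($u{\left(I \right)} = \sqrt{-1} = i$)
$14 w{\left(u{\left(4 \right)} \right)} = 14 i$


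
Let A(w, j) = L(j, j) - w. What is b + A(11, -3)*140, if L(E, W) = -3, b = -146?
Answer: -2106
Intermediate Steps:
A(w, j) = -3 - w
b + A(11, -3)*140 = -146 + (-3 - 1*11)*140 = -146 + (-3 - 11)*140 = -146 - 14*140 = -146 - 1960 = -2106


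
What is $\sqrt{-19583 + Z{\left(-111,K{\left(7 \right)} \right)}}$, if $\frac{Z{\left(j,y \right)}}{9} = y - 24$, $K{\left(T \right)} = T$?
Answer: $2 i \sqrt{4934} \approx 140.48 i$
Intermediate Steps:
$Z{\left(j,y \right)} = -216 + 9 y$ ($Z{\left(j,y \right)} = 9 \left(y - 24\right) = 9 \left(-24 + y\right) = -216 + 9 y$)
$\sqrt{-19583 + Z{\left(-111,K{\left(7 \right)} \right)}} = \sqrt{-19583 + \left(-216 + 9 \cdot 7\right)} = \sqrt{-19583 + \left(-216 + 63\right)} = \sqrt{-19583 - 153} = \sqrt{-19736} = 2 i \sqrt{4934}$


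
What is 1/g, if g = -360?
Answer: -1/360 ≈ -0.0027778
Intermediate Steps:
1/g = 1/(-360) = -1/360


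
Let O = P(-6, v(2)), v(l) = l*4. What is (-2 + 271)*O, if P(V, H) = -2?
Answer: -538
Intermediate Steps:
v(l) = 4*l
O = -2
(-2 + 271)*O = (-2 + 271)*(-2) = 269*(-2) = -538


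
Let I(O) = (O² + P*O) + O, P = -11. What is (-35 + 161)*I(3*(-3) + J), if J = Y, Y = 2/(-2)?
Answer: 25200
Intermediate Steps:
Y = -1 (Y = 2*(-½) = -1)
J = -1
I(O) = O² - 10*O (I(O) = (O² - 11*O) + O = O² - 10*O)
(-35 + 161)*I(3*(-3) + J) = (-35 + 161)*((3*(-3) - 1)*(-10 + (3*(-3) - 1))) = 126*((-9 - 1)*(-10 + (-9 - 1))) = 126*(-10*(-10 - 10)) = 126*(-10*(-20)) = 126*200 = 25200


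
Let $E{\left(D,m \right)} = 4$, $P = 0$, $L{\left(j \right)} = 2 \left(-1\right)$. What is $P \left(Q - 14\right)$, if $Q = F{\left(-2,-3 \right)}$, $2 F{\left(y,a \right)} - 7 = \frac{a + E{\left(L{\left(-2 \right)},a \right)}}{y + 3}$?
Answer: $0$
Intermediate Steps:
$L{\left(j \right)} = -2$
$F{\left(y,a \right)} = \frac{7}{2} + \frac{4 + a}{2 \left(3 + y\right)}$ ($F{\left(y,a \right)} = \frac{7}{2} + \frac{\left(a + 4\right) \frac{1}{y + 3}}{2} = \frac{7}{2} + \frac{\left(4 + a\right) \frac{1}{3 + y}}{2} = \frac{7}{2} + \frac{\frac{1}{3 + y} \left(4 + a\right)}{2} = \frac{7}{2} + \frac{4 + a}{2 \left(3 + y\right)}$)
$Q = 4$ ($Q = \frac{25 - 3 + 7 \left(-2\right)}{2 \left(3 - 2\right)} = \frac{25 - 3 - 14}{2 \cdot 1} = \frac{1}{2} \cdot 1 \cdot 8 = 4$)
$P \left(Q - 14\right) = 0 \left(4 - 14\right) = 0 \left(-10\right) = 0$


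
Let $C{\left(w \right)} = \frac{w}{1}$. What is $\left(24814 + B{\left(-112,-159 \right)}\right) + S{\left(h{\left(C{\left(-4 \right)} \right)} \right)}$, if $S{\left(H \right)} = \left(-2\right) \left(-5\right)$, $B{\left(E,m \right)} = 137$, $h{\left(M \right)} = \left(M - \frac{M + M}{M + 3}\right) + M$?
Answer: $24961$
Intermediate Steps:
$C{\left(w \right)} = w$ ($C{\left(w \right)} = w 1 = w$)
$h{\left(M \right)} = 2 M - \frac{2 M}{3 + M}$ ($h{\left(M \right)} = \left(M - \frac{2 M}{3 + M}\right) + M = 2 M - \frac{2 M}{3 + M}$)
$S{\left(H \right)} = 10$
$\left(24814 + B{\left(-112,-159 \right)}\right) + S{\left(h{\left(C{\left(-4 \right)} \right)} \right)} = \left(24814 + 137\right) + 10 = 24951 + 10 = 24961$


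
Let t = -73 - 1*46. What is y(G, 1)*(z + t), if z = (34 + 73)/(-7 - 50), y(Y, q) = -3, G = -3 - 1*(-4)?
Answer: 6890/19 ≈ 362.63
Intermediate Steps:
G = 1 (G = -3 + 4 = 1)
t = -119 (t = -73 - 46 = -119)
z = -107/57 (z = 107/(-57) = 107*(-1/57) = -107/57 ≈ -1.8772)
y(G, 1)*(z + t) = -3*(-107/57 - 119) = -3*(-6890/57) = 6890/19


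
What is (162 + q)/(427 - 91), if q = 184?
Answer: 173/168 ≈ 1.0298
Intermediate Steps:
(162 + q)/(427 - 91) = (162 + 184)/(427 - 91) = 346/336 = 346*(1/336) = 173/168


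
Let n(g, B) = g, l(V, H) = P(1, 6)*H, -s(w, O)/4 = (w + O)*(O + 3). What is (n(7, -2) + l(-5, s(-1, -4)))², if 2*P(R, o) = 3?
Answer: 529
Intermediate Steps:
P(R, o) = 3/2 (P(R, o) = (½)*3 = 3/2)
s(w, O) = -4*(3 + O)*(O + w) (s(w, O) = -4*(w + O)*(O + 3) = -4*(O + w)*(3 + O) = -4*(3 + O)*(O + w))
l(V, H) = 3*H/2
(n(7, -2) + l(-5, s(-1, -4)))² = (7 + 3*(-12*(-4) - 12*(-1) - 4*(-4)² - 4*(-4)*(-1))/2)² = (7 + 3*(48 + 12 - 4*16 - 16)/2)² = (7 + 3*(48 + 12 - 64 - 16)/2)² = (7 + (3/2)*(-20))² = (7 - 30)² = (-23)² = 529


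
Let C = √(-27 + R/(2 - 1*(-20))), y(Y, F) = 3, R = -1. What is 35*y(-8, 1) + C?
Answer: 105 + I*√13090/22 ≈ 105.0 + 5.2005*I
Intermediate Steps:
C = I*√13090/22 (C = √(-27 - 1/(2 - 1*(-20))) = √(-27 - 1/(2 + 20)) = √(-27 - 1/22) = √(-595/22) = I*√13090/22 ≈ 5.2005*I)
35*y(-8, 1) + C = 35*3 + I*√13090/22 = 105 + I*√13090/22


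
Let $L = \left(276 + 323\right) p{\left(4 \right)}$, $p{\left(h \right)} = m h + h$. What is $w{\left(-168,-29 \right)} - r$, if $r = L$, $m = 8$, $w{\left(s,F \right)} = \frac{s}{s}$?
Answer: $-21563$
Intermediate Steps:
$w{\left(s,F \right)} = 1$
$p{\left(h \right)} = 9 h$ ($p{\left(h \right)} = 8 h + h = 9 h$)
$L = 21564$ ($L = \left(276 + 323\right) 9 \cdot 4 = 599 \cdot 36 = 21564$)
$r = 21564$
$w{\left(-168,-29 \right)} - r = 1 - 21564 = -21563$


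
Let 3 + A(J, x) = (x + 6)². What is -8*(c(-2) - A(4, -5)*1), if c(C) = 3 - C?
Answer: -56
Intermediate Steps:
A(J, x) = -3 + (6 + x)² (A(J, x) = -3 + (x + 6)² = -3 + (6 + x)²)
-8*(c(-2) - A(4, -5)*1) = -8*((3 - 1*(-2)) - (-3 + (6 - 5)²)*1) = -8*((3 + 2) - (-3 + 1²)*1) = -8*(5 - (-3 + 1)*1) = -8*(5 - 1*(-2)*1) = -8*(5 + 2*1) = -8*(5 + 2) = -8*7 = -56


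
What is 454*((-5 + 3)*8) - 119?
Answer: -7383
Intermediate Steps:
454*((-5 + 3)*8) - 119 = 454*(-2*8) - 119 = 454*(-16) - 119 = -7264 - 119 = -7383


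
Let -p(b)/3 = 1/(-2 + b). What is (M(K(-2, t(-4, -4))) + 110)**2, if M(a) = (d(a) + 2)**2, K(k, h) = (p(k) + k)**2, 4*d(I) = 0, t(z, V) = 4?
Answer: 12996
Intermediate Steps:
p(b) = -3/(-2 + b)
d(I) = 0 (d(I) = (1/4)*0 = 0)
K(k, h) = (k - 3/(-2 + k))**2 (K(k, h) = (-3/(-2 + k) + k)**2 = (k - 3/(-2 + k))**2)
M(a) = 4 (M(a) = (0 + 2)**2 = 2**2 = 4)
(M(K(-2, t(-4, -4))) + 110)**2 = (4 + 110)**2 = 114**2 = 12996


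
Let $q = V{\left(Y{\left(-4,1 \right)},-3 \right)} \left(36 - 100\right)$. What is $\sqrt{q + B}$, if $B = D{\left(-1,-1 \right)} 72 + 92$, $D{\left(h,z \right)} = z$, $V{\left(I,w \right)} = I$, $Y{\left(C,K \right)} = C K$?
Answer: $2 \sqrt{69} \approx 16.613$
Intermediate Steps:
$B = 20$ ($B = \left(-1\right) 72 + 92 = -72 + 92 = 20$)
$q = 256$ ($q = \left(-4\right) 1 \left(36 - 100\right) = \left(-4\right) \left(-64\right) = 256$)
$\sqrt{q + B} = \sqrt{256 + 20} = \sqrt{276} = 2 \sqrt{69}$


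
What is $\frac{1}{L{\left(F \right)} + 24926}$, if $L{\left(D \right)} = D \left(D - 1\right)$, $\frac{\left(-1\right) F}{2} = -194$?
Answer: $\frac{1}{175082} \approx 5.7116 \cdot 10^{-6}$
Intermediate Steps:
$F = 388$ ($F = \left(-2\right) \left(-194\right) = 388$)
$L{\left(D \right)} = D \left(-1 + D\right)$
$\frac{1}{L{\left(F \right)} + 24926} = \frac{1}{388 \left(-1 + 388\right) + 24926} = \frac{1}{388 \cdot 387 + 24926} = \frac{1}{150156 + 24926} = \frac{1}{175082}$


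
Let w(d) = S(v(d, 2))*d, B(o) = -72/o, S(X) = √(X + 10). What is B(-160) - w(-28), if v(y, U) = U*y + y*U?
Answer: 9/20 + 28*I*√102 ≈ 0.45 + 282.79*I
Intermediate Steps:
v(y, U) = 2*U*y (v(y, U) = U*y + U*y = 2*U*y)
S(X) = √(10 + X)
w(d) = d*√(10 + 4*d) (w(d) = √(10 + 2*2*d)*d = √(10 + 4*d)*d = d*√(10 + 4*d))
B(-160) - w(-28) = -72/(-160) - (-28)*√(10 + 4*(-28)) = -72*(-1/160) - (-28)*√(10 - 112) = 9/20 - (-28)*√(-102) = 9/20 - (-28)*I*√102 = 9/20 + 28*I*√102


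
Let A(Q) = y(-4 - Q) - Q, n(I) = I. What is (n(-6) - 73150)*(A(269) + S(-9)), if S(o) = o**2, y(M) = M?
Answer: 33724916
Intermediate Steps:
A(Q) = -4 - 2*Q (A(Q) = (-4 - Q) - Q = -4 - 2*Q)
(n(-6) - 73150)*(A(269) + S(-9)) = (-6 - 73150)*((-4 - 2*269) + (-9)**2) = -73156*((-4 - 538) + 81) = -73156*(-542 + 81) = -73156*(-461) = 33724916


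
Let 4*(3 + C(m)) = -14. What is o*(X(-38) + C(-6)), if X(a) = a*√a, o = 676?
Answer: -4394 - 25688*I*√38 ≈ -4394.0 - 1.5835e+5*I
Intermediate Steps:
C(m) = -13/2 (C(m) = -3 + (¼)*(-14) = -3 - 7/2 = -13/2)
X(a) = a^(3/2)
o*(X(-38) + C(-6)) = 676*((-38)^(3/2) - 13/2) = 676*(-38*I*√38 - 13/2) = 676*(-13/2 - 38*I*√38) = -4394 - 25688*I*√38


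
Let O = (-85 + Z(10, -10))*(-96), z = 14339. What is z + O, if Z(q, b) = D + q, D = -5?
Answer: 22019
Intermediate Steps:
Z(q, b) = -5 + q
O = 7680 (O = (-85 + (-5 + 10))*(-96) = (-85 + 5)*(-96) = -80*(-96) = 7680)
z + O = 14339 + 7680 = 22019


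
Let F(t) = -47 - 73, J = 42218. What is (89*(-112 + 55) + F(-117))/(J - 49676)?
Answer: 1731/2486 ≈ 0.69630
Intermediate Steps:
F(t) = -120
(89*(-112 + 55) + F(-117))/(J - 49676) = (89*(-112 + 55) - 120)/(42218 - 49676) = (89*(-57) - 120)/(-7458) = (-5073 - 120)*(-1/7458) = -5193*(-1/7458) = 1731/2486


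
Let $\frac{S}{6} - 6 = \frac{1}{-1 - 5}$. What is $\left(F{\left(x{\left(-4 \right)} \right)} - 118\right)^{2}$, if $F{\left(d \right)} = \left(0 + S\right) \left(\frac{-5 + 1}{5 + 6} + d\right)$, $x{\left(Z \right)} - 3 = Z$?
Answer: $\frac{3323329}{121} \approx 27466.0$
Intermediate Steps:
$x{\left(Z \right)} = 3 + Z$
$S = 35$ ($S = 36 + \frac{6}{-1 - 5} = 36 + \frac{6}{-6} = 36 + 6 \left(- \frac{1}{6}\right) = 36 - 1 = 35$)
$F{\left(d \right)} = - \frac{140}{11} + 35 d$ ($F{\left(d \right)} = \left(0 + 35\right) \left(\frac{-5 + 1}{5 + 6} + d\right) = 35 \left(- \frac{4}{11} + d\right) = - \frac{140}{11} + 35 d$)
$\left(F{\left(x{\left(-4 \right)} \right)} - 118\right)^{2} = \left(\left(- \frac{140}{11} + 35 \left(3 - 4\right)\right) - 118\right)^{2} = \left(\left(- \frac{140}{11} + 35 \left(-1\right)\right) - 118\right)^{2} = \left(\left(- \frac{140}{11} - 35\right) - 118\right)^{2} = \left(- \frac{525}{11} - 118\right)^{2} = \left(- \frac{1823}{11}\right)^{2} = \frac{3323329}{121}$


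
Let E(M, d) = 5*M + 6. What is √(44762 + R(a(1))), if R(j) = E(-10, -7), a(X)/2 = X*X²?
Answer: √44718 ≈ 211.47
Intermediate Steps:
E(M, d) = 6 + 5*M
a(X) = 2*X³ (a(X) = 2*(X*X²) = 2*X³)
R(j) = -44 (R(j) = 6 + 5*(-10) = 6 - 50 = -44)
√(44762 + R(a(1))) = √(44762 - 44) = √44718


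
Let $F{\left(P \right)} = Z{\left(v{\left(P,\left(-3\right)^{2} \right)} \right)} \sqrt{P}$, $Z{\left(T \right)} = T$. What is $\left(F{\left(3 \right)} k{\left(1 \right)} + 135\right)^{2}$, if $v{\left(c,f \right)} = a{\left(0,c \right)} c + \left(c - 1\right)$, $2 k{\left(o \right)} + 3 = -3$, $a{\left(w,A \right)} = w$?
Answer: $18333 - 1620 \sqrt{3} \approx 15527.0$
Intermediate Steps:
$k{\left(o \right)} = -3$ ($k{\left(o \right)} = - \frac{3}{2} + \frac{1}{2} \left(-3\right) = - \frac{3}{2} - \frac{3}{2} = -3$)
$v{\left(c,f \right)} = -1 + c$ ($v{\left(c,f \right)} = 0 c + \left(c - 1\right) = 0 + \left(c - 1\right) = 0 + \left(-1 + c\right) = -1 + c$)
$F{\left(P \right)} = \sqrt{P} \left(-1 + P\right)$ ($F{\left(P \right)} = \left(-1 + P\right) \sqrt{P} = \sqrt{P} \left(-1 + P\right)$)
$\left(F{\left(3 \right)} k{\left(1 \right)} + 135\right)^{2} = \left(\sqrt{3} \left(-1 + 3\right) \left(-3\right) + 135\right)^{2} = \left(\sqrt{3} \cdot 2 \left(-3\right) + 135\right)^{2} = \left(2 \sqrt{3} \left(-3\right) + 135\right)^{2} = \left(- 6 \sqrt{3} + 135\right)^{2} = \left(135 - 6 \sqrt{3}\right)^{2}$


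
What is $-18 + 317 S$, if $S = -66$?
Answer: $-20940$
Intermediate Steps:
$-18 + 317 S = -18 + 317 \left(-66\right) = -18 - 20922 = -20940$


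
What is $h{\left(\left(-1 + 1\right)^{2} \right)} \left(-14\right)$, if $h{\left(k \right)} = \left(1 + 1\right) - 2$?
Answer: $0$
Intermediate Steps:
$h{\left(k \right)} = 0$ ($h{\left(k \right)} = 2 - 2 = 0$)
$h{\left(\left(-1 + 1\right)^{2} \right)} \left(-14\right) = 0 \left(-14\right) = 0$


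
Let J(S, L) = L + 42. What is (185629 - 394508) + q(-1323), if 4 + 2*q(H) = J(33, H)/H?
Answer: -26318945/126 ≈ -2.0888e+5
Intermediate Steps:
J(S, L) = 42 + L
q(H) = -2 + (42 + H)/(2*H) (q(H) = -2 + ((42 + H)/H)/2 = -2 + (42 + H)/(2*H))
(185629 - 394508) + q(-1323) = (185629 - 394508) + (-3/2 + 21/(-1323)) = -208879 + (-3/2 + 21*(-1/1323)) = -208879 + (-3/2 - 1/63) = -208879 - 191/126 = -26318945/126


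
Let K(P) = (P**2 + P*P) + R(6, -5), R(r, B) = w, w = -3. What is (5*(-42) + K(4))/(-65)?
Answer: 181/65 ≈ 2.7846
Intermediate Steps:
R(r, B) = -3
K(P) = -3 + 2*P**2 (K(P) = (P**2 + P*P) - 3 = (P**2 + P**2) - 3 = 2*P**2 - 3 = -3 + 2*P**2)
(5*(-42) + K(4))/(-65) = (5*(-42) + (-3 + 2*4**2))/(-65) = -(-210 + (-3 + 2*16))/65 = -(-210 + (-3 + 32))/65 = -(-210 + 29)/65 = -1/65*(-181) = 181/65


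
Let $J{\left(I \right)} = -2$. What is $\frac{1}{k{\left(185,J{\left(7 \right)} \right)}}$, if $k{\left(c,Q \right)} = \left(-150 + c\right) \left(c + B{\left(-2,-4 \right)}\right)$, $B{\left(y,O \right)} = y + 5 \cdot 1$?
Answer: $\frac{1}{6580} \approx 0.00015198$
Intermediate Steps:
$B{\left(y,O \right)} = 5 + y$ ($B{\left(y,O \right)} = y + 5 = 5 + y$)
$k{\left(c,Q \right)} = \left(-150 + c\right) \left(3 + c\right)$ ($k{\left(c,Q \right)} = \left(-150 + c\right) \left(c + \left(5 - 2\right)\right) = \left(-150 + c\right) \left(c + 3\right) = \left(-150 + c\right) \left(3 + c\right)$)
$\frac{1}{k{\left(185,J{\left(7 \right)} \right)}} = \frac{1}{-450 + 185^{2} - 27195} = \frac{1}{-450 + 34225 - 27195} = \frac{1}{6580}$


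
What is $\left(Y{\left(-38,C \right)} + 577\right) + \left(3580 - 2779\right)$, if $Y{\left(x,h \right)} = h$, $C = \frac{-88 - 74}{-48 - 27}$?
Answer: $\frac{34504}{25} \approx 1380.2$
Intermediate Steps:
$C = \frac{54}{25}$ ($C = - \frac{162}{-75} = \left(-162\right) \left(- \frac{1}{75}\right) = \frac{54}{25} \approx 2.16$)
$\left(Y{\left(-38,C \right)} + 577\right) + \left(3580 - 2779\right) = \left(\frac{54}{25} + 577\right) + \left(3580 - 2779\right) = \frac{14479}{25} + 801 = \frac{34504}{25}$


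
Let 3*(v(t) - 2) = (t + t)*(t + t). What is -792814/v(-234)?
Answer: -396407/36505 ≈ -10.859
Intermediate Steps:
v(t) = 2 + 4*t**2/3 (v(t) = 2 + ((t + t)*(t + t))/3 = 2 + ((2*t)*(2*t))/3 = 2 + (4*t**2)/3 = 2 + 4*t**2/3)
-792814/v(-234) = -792814/(2 + (4/3)*(-234)**2) = -792814/(2 + (4/3)*54756) = -792814/(2 + 73008) = -792814/73010 = -792814*1/73010 = -396407/36505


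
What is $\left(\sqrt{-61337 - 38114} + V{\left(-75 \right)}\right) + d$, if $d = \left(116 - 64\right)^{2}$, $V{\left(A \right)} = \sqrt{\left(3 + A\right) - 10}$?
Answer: $2704 + i \sqrt{82} + i \sqrt{99451} \approx 2704.0 + 324.41 i$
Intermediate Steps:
$V{\left(A \right)} = \sqrt{-7 + A}$
$d = 2704$ ($d = 52^{2} = 2704$)
$\left(\sqrt{-61337 - 38114} + V{\left(-75 \right)}\right) + d = \left(\sqrt{-61337 - 38114} + \sqrt{-7 - 75}\right) + 2704 = \left(\sqrt{-99451} + \sqrt{-82}\right) + 2704 = \left(i \sqrt{99451} + i \sqrt{82}\right) + 2704 = \left(i \sqrt{82} + i \sqrt{99451}\right) + 2704 = 2704 + i \sqrt{82} + i \sqrt{99451}$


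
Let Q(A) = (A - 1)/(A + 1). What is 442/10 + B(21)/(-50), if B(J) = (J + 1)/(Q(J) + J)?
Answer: 266184/6025 ≈ 44.180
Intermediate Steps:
Q(A) = (-1 + A)/(1 + A)
B(J) = (1 + J)/(J + (-1 + J)/(1 + J)) (B(J) = (J + 1)/((-1 + J)/(1 + J) + J) = (1 + J)/(J + (-1 + J)/(1 + J)))
442/10 + B(21)/(-50) = 442/10 + ((1 + 21)**2/(-1 + 21 + 21*(1 + 21)))/(-50) = 442*(1/10) + (22**2/(-1 + 21 + 21*22))*(-1/50) = 221/5 + (484/(-1 + 21 + 462))*(-1/50) = 221/5 + (484/482)*(-1/50) = 221/5 + (484*(1/482))*(-1/50) = 221/5 + (242/241)*(-1/50) = 221/5 - 121/6025 = 266184/6025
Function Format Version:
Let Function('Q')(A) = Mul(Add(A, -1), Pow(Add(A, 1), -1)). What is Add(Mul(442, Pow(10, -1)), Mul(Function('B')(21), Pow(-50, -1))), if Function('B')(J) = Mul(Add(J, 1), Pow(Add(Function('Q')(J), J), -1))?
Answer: Rational(266184, 6025) ≈ 44.180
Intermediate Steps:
Function('Q')(A) = Mul(Pow(Add(1, A), -1), Add(-1, A)) (Function('Q')(A) = Mul(Add(-1, A), Pow(Add(1, A), -1)) = Mul(Pow(Add(1, A), -1), Add(-1, A)))
Function('B')(J) = Mul(Pow(Add(J, Mul(Pow(Add(1, J), -1), Add(-1, J))), -1), Add(1, J)) (Function('B')(J) = Mul(Add(J, 1), Pow(Add(Mul(Pow(Add(1, J), -1), Add(-1, J)), J), -1)) = Mul(Add(1, J), Pow(Add(J, Mul(Pow(Add(1, J), -1), Add(-1, J))), -1)) = Mul(Pow(Add(J, Mul(Pow(Add(1, J), -1), Add(-1, J))), -1), Add(1, J)))
Add(Mul(442, Pow(10, -1)), Mul(Function('B')(21), Pow(-50, -1))) = Add(Mul(442, Pow(10, -1)), Mul(Mul(Pow(Add(1, 21), 2), Pow(Add(-1, 21, Mul(21, Add(1, 21))), -1)), Pow(-50, -1))) = Add(Mul(442, Rational(1, 10)), Mul(Mul(Pow(22, 2), Pow(Add(-1, 21, Mul(21, 22)), -1)), Rational(-1, 50))) = Add(Rational(221, 5), Mul(Mul(484, Pow(Add(-1, 21, 462), -1)), Rational(-1, 50))) = Add(Rational(221, 5), Mul(Mul(484, Pow(482, -1)), Rational(-1, 50))) = Add(Rational(221, 5), Mul(Mul(484, Rational(1, 482)), Rational(-1, 50))) = Add(Rational(221, 5), Mul(Rational(242, 241), Rational(-1, 50))) = Add(Rational(221, 5), Rational(-121, 6025)) = Rational(266184, 6025)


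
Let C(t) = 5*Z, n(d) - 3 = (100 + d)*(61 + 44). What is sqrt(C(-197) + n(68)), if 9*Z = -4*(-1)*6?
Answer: 7*sqrt(3243)/3 ≈ 132.88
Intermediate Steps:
Z = 8/3 (Z = (-4*(-1)*6)/9 = (4*6)/9 = (1/9)*24 = 8/3 ≈ 2.6667)
n(d) = 10503 + 105*d (n(d) = 3 + (100 + d)*(61 + 44) = 3 + (100 + d)*105 = 3 + (10500 + 105*d) = 10503 + 105*d)
C(t) = 40/3 (C(t) = 5*(8/3) = 40/3)
sqrt(C(-197) + n(68)) = sqrt(40/3 + (10503 + 105*68)) = sqrt(40/3 + (10503 + 7140)) = sqrt(40/3 + 17643) = sqrt(52969/3) = 7*sqrt(3243)/3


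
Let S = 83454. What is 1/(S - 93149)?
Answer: -1/9695 ≈ -0.00010315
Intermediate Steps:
1/(S - 93149) = 1/(83454 - 93149) = 1/(-9695) = -1/9695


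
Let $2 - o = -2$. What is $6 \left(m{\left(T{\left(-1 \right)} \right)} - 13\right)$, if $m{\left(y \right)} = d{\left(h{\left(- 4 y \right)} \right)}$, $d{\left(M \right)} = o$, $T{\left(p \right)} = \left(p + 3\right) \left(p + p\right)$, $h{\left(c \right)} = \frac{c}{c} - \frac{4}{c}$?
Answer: $-54$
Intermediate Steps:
$o = 4$ ($o = 2 - -2 = 2 + 2 = 4$)
$h{\left(c \right)} = 1 - \frac{4}{c}$
$T{\left(p \right)} = 2 p \left(3 + p\right)$ ($T{\left(p \right)} = \left(3 + p\right) 2 p = 2 p \left(3 + p\right)$)
$d{\left(M \right)} = 4$
$m{\left(y \right)} = 4$
$6 \left(m{\left(T{\left(-1 \right)} \right)} - 13\right) = 6 \left(4 - 13\right) = 6 \left(-9\right) = -54$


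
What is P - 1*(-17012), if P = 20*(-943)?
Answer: -1848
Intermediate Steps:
P = -18860
P - 1*(-17012) = -18860 - 1*(-17012) = -18860 + 17012 = -1848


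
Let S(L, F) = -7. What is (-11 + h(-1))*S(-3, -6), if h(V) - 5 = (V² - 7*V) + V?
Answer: -7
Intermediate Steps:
h(V) = 5 + V² - 6*V (h(V) = 5 + ((V² - 7*V) + V) = 5 + (V² - 6*V) = 5 + V² - 6*V)
(-11 + h(-1))*S(-3, -6) = (-11 + (5 + (-1)² - 6*(-1)))*(-7) = (-11 + (5 + 1 + 6))*(-7) = (-11 + 12)*(-7) = 1*(-7) = -7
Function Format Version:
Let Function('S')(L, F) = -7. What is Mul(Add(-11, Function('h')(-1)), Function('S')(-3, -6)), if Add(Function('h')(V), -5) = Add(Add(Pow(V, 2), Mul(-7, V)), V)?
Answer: -7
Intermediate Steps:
Function('h')(V) = Add(5, Pow(V, 2), Mul(-6, V)) (Function('h')(V) = Add(5, Add(Add(Pow(V, 2), Mul(-7, V)), V)) = Add(5, Add(Pow(V, 2), Mul(-6, V))) = Add(5, Pow(V, 2), Mul(-6, V)))
Mul(Add(-11, Function('h')(-1)), Function('S')(-3, -6)) = Mul(Add(-11, Add(5, Pow(-1, 2), Mul(-6, -1))), -7) = Mul(Add(-11, Add(5, 1, 6)), -7) = Mul(Add(-11, 12), -7) = Mul(1, -7) = -7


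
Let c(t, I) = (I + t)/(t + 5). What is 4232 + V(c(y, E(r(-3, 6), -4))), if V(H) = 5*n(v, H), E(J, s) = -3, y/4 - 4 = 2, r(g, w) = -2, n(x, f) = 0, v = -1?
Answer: 4232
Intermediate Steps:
y = 24 (y = 16 + 4*2 = 16 + 8 = 24)
c(t, I) = (I + t)/(5 + t)
V(H) = 0 (V(H) = 5*0 = 0)
4232 + V(c(y, E(r(-3, 6), -4))) = 4232 + 0 = 4232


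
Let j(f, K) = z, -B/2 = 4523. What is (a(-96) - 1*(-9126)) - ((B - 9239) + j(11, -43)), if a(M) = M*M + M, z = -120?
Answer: 36651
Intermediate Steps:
B = -9046 (B = -2*4523 = -9046)
j(f, K) = -120
a(M) = M + M² (a(M) = M² + M = M + M²)
(a(-96) - 1*(-9126)) - ((B - 9239) + j(11, -43)) = (-96*(1 - 96) - 1*(-9126)) - ((-9046 - 9239) - 120) = (-96*(-95) + 9126) - (-18285 - 120) = (9120 + 9126) - 1*(-18405) = 18246 + 18405 = 36651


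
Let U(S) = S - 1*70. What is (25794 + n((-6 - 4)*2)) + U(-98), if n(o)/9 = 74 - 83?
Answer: 25545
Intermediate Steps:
U(S) = -70 + S (U(S) = S - 70 = -70 + S)
n(o) = -81 (n(o) = 9*(74 - 83) = 9*(-9) = -81)
(25794 + n((-6 - 4)*2)) + U(-98) = (25794 - 81) + (-70 - 98) = 25713 - 168 = 25545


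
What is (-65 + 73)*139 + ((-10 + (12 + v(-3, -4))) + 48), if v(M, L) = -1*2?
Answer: 1160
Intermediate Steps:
v(M, L) = -2
(-65 + 73)*139 + ((-10 + (12 + v(-3, -4))) + 48) = (-65 + 73)*139 + ((-10 + (12 - 2)) + 48) = 8*139 + ((-10 + 10) + 48) = 1112 + (0 + 48) = 1112 + 48 = 1160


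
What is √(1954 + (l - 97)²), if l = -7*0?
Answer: √11363 ≈ 106.60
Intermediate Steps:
l = 0
√(1954 + (l - 97)²) = √(1954 + (0 - 97)²) = √(1954 + (-97)²) = √(1954 + 9409) = √11363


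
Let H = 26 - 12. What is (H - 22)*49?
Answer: -392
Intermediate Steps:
H = 14
(H - 22)*49 = (14 - 22)*49 = -8*49 = -392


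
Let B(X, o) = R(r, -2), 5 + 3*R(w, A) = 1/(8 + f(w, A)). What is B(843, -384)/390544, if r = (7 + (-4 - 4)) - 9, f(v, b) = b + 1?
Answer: -17/4100712 ≈ -4.1456e-6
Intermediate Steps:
f(v, b) = 1 + b
r = -10 (r = (7 - 8) - 9 = -1 - 9 = -10)
R(w, A) = -5/3 + 1/(3*(9 + A)) (R(w, A) = -5/3 + 1/(3*(8 + (1 + A))) = -5/3 + 1/(3*(9 + A)))
B(X, o) = -34/21 (B(X, o) = (-44 - 5*(-2))/(3*(9 - 2)) = (1/3)*(-44 + 10)/7 = (1/3)*(1/7)*(-34) = -34/21)
B(843, -384)/390544 = -34/21/390544 = -34/21*1/390544 = -17/4100712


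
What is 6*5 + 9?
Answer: 39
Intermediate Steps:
6*5 + 9 = 30 + 9 = 39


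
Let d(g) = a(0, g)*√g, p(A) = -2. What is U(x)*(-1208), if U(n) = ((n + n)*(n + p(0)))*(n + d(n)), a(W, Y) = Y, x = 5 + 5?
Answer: -1932800 - 1932800*√10 ≈ -8.0448e+6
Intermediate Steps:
x = 10
d(g) = g^(3/2) (d(g) = g*√g = g^(3/2))
U(n) = 2*n*(-2 + n)*(n + n^(3/2)) (U(n) = ((n + n)*(n - 2))*(n + n^(3/2)) = ((2*n)*(-2 + n))*(n + n^(3/2)) = (2*n*(-2 + n))*(n + n^(3/2)) = 2*n*(-2 + n)*(n + n^(3/2)))
U(x)*(-1208) = (2*10*(10² + 10^(5/2) - 2*10 - 20*√10))*(-1208) = (2*10*(100 + 100*√10 - 20 - 20*√10))*(-1208) = (2*10*(80 + 80*√10))*(-1208) = (1600 + 1600*√10)*(-1208) = -1932800 - 1932800*√10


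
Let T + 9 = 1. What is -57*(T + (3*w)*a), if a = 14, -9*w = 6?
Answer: 2052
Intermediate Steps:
w = -⅔ (w = -⅑*6 = -⅔ ≈ -0.66667)
T = -8 (T = -9 + 1 = -8)
-57*(T + (3*w)*a) = -57*(-8 + (3*(-⅔))*14) = -57*(-8 - 2*14) = -57*(-8 - 28) = -57*(-36) = 2052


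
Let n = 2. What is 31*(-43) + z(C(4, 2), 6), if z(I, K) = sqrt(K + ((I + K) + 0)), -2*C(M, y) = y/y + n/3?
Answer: -1333 + sqrt(402)/6 ≈ -1329.7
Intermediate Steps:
C(M, y) = -5/6 (C(M, y) = -(y/y + 2/3)/2 = -(1 + 2*(1/3))/2 = -(1 + 2/3)/2 = -1/2*5/3 = -5/6)
z(I, K) = sqrt(I + 2*K) (z(I, K) = sqrt(K + (I + K)) = sqrt(I + 2*K))
31*(-43) + z(C(4, 2), 6) = 31*(-43) + sqrt(-5/6 + 2*6) = -1333 + sqrt(-5/6 + 12) = -1333 + sqrt(67/6) = -1333 + sqrt(402)/6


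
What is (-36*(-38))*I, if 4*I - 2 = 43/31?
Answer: 35910/31 ≈ 1158.4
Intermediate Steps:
I = 105/124 (I = ½ + (43/31)/4 = ½ + (43*(1/31))/4 = ½ + (¼)*(43/31) = ½ + 43/124 = 105/124 ≈ 0.84677)
(-36*(-38))*I = -36*(-38)*(105/124) = 1368*(105/124) = 35910/31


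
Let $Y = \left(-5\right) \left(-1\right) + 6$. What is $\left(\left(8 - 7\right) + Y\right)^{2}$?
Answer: $144$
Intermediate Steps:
$Y = 11$ ($Y = 5 + 6 = 11$)
$\left(\left(8 - 7\right) + Y\right)^{2} = \left(\left(8 - 7\right) + 11\right)^{2} = \left(1 + 11\right)^{2} = 12^{2} = 144$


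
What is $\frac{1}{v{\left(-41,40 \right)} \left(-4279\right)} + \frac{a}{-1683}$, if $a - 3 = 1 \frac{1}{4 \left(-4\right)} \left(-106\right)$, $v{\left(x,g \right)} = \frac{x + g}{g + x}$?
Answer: $- \frac{31177}{5237496} \approx -0.0059527$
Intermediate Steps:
$v{\left(x,g \right)} = 1$ ($v{\left(x,g \right)} = \frac{g + x}{g + x} = 1$)
$a = \frac{77}{8}$ ($a = 3 + 1 \frac{1}{4 \left(-4\right)} \left(-106\right) = 3 + 1 \frac{1}{-16} \left(-106\right) = 3 + 1 \left(- \frac{1}{16}\right) \left(-106\right) = 3 - - \frac{53}{8} = 3 + \frac{53}{8} = \frac{77}{8} \approx 9.625$)
$\frac{1}{v{\left(-41,40 \right)} \left(-4279\right)} + \frac{a}{-1683} = \frac{1}{1 \left(-4279\right)} + \frac{77}{8 \left(-1683\right)} = 1 \left(- \frac{1}{4279}\right) + \frac{77}{8} \left(- \frac{1}{1683}\right) = - \frac{1}{4279} - \frac{7}{1224} = - \frac{31177}{5237496}$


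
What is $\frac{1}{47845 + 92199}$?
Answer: $\frac{1}{140044} \approx 7.1406 \cdot 10^{-6}$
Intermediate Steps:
$\frac{1}{47845 + 92199} = \frac{1}{140044}$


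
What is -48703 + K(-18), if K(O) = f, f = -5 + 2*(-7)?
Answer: -48722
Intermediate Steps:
f = -19 (f = -5 - 14 = -19)
K(O) = -19
-48703 + K(-18) = -48703 - 19 = -48722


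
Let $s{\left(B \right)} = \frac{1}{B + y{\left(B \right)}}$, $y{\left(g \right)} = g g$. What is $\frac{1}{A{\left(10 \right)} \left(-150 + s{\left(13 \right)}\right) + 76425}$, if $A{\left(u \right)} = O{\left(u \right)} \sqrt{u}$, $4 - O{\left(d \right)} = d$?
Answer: $\frac{42191695}{3220028877969} - \frac{2484209 \sqrt{10}}{16100144389845} \approx 1.2615 \cdot 10^{-5}$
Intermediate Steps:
$O{\left(d \right)} = 4 - d$
$y{\left(g \right)} = g^{2}$
$s{\left(B \right)} = \frac{1}{B + B^{2}}$
$A{\left(u \right)} = \sqrt{u} \left(4 - u\right)$ ($A{\left(u \right)} = \left(4 - u\right) \sqrt{u} = \sqrt{u} \left(4 - u\right)$)
$\frac{1}{A{\left(10 \right)} \left(-150 + s{\left(13 \right)}\right) + 76425} = \frac{1}{\sqrt{10} \left(4 - 10\right) \left(-150 + \frac{1}{13 \left(1 + 13\right)}\right) + 76425} = \frac{1}{\sqrt{10} \left(4 - 10\right) \left(-150 + \frac{1}{13 \cdot 14}\right) + 76425} = \frac{1}{\sqrt{10} \left(-6\right) \left(-150 + \frac{1}{13} \cdot \frac{1}{14}\right) + 76425} = \frac{1}{- 6 \sqrt{10} \left(-150 + \frac{1}{182}\right) + 76425} = \frac{1}{- 6 \sqrt{10} \left(- \frac{27299}{182}\right) + 76425} = \frac{1}{\frac{81897 \sqrt{10}}{91} + 76425} = \frac{1}{76425 + \frac{81897 \sqrt{10}}{91}}$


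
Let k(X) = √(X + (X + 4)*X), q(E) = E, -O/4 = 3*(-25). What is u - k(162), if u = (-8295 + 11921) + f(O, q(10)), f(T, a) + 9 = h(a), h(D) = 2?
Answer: 3619 - 9*√334 ≈ 3454.5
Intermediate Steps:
O = 300 (O = -12*(-25) = -4*(-75) = 300)
k(X) = √(X + X*(4 + X)) (k(X) = √(X + (4 + X)*X) = √(X + X*(4 + X)))
f(T, a) = -7 (f(T, a) = -9 + 2 = -7)
u = 3619 (u = (-8295 + 11921) - 7 = 3626 - 7 = 3619)
u - k(162) = 3619 - √(162*(5 + 162)) = 3619 - √(162*167) = 3619 - √27054 = 3619 - 9*√334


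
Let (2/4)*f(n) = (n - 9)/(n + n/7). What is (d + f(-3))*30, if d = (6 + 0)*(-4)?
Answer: -510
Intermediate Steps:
d = -24 (d = 6*(-4) = -24)
f(n) = 7*(-9 + n)/(4*n) (f(n) = 2*((n - 9)/(n + n/7)) = 2*((-9 + n)/(n + n*(1/7))) = 2*((-9 + n)/(n + n/7)) = 2*((-9 + n)/((8*n/7))) = 2*((-9 + n)*(7/(8*n))) = 2*(7*(-9 + n)/(8*n)) = 7*(-9 + n)/(4*n))
(d + f(-3))*30 = (-24 + (7/4)*(-9 - 3)/(-3))*30 = (-24 + (7/4)*(-1/3)*(-12))*30 = (-24 + 7)*30 = -17*30 = -510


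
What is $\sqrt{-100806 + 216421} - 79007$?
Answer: $-79007 + \sqrt{115615} \approx -78667.0$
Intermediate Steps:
$\sqrt{-100806 + 216421} - 79007 = \sqrt{115615} - 79007 = -79007 + \sqrt{115615}$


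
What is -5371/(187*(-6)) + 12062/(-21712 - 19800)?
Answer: 52356847/11644116 ≈ 4.4964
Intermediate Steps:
-5371/(187*(-6)) + 12062/(-21712 - 19800) = -5371/(-1122) + 12062/(-41512) = -5371*(-1/1122) + 12062*(-1/41512) = 5371/1122 - 6031/20756 = 52356847/11644116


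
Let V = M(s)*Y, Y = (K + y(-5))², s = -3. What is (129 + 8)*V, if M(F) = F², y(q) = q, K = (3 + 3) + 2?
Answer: 11097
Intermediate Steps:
K = 8 (K = 6 + 2 = 8)
Y = 9 (Y = (8 - 5)² = 3² = 9)
V = 81 (V = (-3)²*9 = 9*9 = 81)
(129 + 8)*V = (129 + 8)*81 = 137*81 = 11097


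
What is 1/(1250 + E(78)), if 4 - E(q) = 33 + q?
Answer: 1/1143 ≈ 0.00087489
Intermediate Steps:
E(q) = -29 - q (E(q) = 4 - (33 + q) = 4 + (-33 - q) = -29 - q)
1/(1250 + E(78)) = 1/(1250 + (-29 - 1*78)) = 1/(1250 + (-29 - 78)) = 1/(1250 - 107) = 1/1143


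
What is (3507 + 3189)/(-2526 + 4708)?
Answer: 3348/1091 ≈ 3.0687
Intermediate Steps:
(3507 + 3189)/(-2526 + 4708) = 6696/2182 = 6696*(1/2182) = 3348/1091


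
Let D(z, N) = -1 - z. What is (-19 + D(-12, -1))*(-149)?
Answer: 1192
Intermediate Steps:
(-19 + D(-12, -1))*(-149) = (-19 + (-1 - 1*(-12)))*(-149) = (-19 + (-1 + 12))*(-149) = (-19 + 11)*(-149) = -8*(-149) = 1192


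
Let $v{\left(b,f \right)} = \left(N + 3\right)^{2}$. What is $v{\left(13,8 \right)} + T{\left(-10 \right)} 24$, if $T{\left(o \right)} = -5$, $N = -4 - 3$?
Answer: $-104$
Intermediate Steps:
$N = -7$
$v{\left(b,f \right)} = 16$ ($v{\left(b,f \right)} = \left(-7 + 3\right)^{2} = \left(-4\right)^{2} = 16$)
$v{\left(13,8 \right)} + T{\left(-10 \right)} 24 = 16 - 120 = -104$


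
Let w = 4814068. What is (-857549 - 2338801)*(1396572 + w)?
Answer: -19851379164000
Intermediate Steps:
(-857549 - 2338801)*(1396572 + w) = (-857549 - 2338801)*(1396572 + 4814068) = -3196350*6210640 = -19851379164000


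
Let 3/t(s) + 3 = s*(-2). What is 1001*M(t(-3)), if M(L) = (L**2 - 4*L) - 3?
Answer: -6006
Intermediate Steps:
t(s) = 3/(-3 - 2*s) (t(s) = 3/(-3 + s*(-2)) = 3/(-3 - 2*s))
M(L) = -3 + L**2 - 4*L
1001*M(t(-3)) = 1001*(-3 + (-3/(3 + 2*(-3)))**2 - (-12)/(3 + 2*(-3))) = 1001*(-3 + (-3/(3 - 6))**2 - (-12)/(3 - 6)) = 1001*(-3 + (-3/(-3))**2 - (-12)/(-3)) = 1001*(-3 + (-3*(-1/3))**2 - (-12)*(-1)/3) = 1001*(-3 + 1**2 - 4*1) = 1001*(-3 + 1 - 4) = 1001*(-6) = -6006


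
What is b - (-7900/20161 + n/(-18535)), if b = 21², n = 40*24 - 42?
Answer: 164959637833/373684135 ≈ 441.44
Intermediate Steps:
n = 918 (n = 960 - 42 = 918)
b = 441
b - (-7900/20161 + n/(-18535)) = 441 - (-7900/20161 + 918/(-18535)) = 441 - (-7900*1/20161 + 918*(-1/18535)) = 441 - (-7900/20161 - 918/18535) = 441 - 1*(-164934298/373684135) = 441 + 164934298/373684135 = 164959637833/373684135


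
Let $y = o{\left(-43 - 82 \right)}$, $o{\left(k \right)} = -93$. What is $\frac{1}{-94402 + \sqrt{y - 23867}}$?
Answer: $- \frac{47201}{4455880782} - \frac{i \sqrt{5990}}{4455880782} \approx -1.0593 \cdot 10^{-5} - 1.7369 \cdot 10^{-8} i$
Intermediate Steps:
$y = -93$
$\frac{1}{-94402 + \sqrt{y - 23867}} = \frac{1}{-94402 + \sqrt{-93 - 23867}} = \frac{1}{-94402 + \sqrt{-23960}} = \frac{1}{-94402 + 2 i \sqrt{5990}}$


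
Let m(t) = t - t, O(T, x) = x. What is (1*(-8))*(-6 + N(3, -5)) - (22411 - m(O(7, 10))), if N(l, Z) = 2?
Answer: -22379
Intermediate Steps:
m(t) = 0
(1*(-8))*(-6 + N(3, -5)) - (22411 - m(O(7, 10))) = (1*(-8))*(-6 + 2) - (22411 - 1*0) = -8*(-4) - (22411 + 0) = 32 - 1*22411 = 32 - 22411 = -22379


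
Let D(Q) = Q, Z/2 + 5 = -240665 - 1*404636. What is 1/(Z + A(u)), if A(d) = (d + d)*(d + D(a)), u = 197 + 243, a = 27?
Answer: -1/879652 ≈ -1.1368e-6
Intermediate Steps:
Z = -1290612 (Z = -10 + 2*(-240665 - 1*404636) = -10 + 2*(-240665 - 404636) = -10 + 2*(-645301) = -10 - 1290602 = -1290612)
u = 440
A(d) = 2*d*(27 + d) (A(d) = (d + d)*(d + 27) = (2*d)*(27 + d) = 2*d*(27 + d))
1/(Z + A(u)) = 1/(-1290612 + 2*440*(27 + 440)) = 1/(-1290612 + 2*440*467) = 1/(-1290612 + 410960) = 1/(-879652) = -1/879652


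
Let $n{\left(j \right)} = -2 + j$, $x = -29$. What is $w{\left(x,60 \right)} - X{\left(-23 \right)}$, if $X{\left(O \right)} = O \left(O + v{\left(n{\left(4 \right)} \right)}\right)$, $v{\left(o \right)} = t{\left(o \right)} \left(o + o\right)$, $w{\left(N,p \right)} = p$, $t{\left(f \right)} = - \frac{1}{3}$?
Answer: $- \frac{1499}{3} \approx -499.67$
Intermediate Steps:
$t{\left(f \right)} = - \frac{1}{3}$ ($t{\left(f \right)} = \left(-1\right) \frac{1}{3} = - \frac{1}{3}$)
$v{\left(o \right)} = - \frac{2 o}{3}$ ($v{\left(o \right)} = - \frac{o + o}{3} = - \frac{2 o}{3}$)
$X{\left(O \right)} = O \left(- \frac{4}{3} + O\right)$ ($X{\left(O \right)} = O \left(O - \frac{2 \left(-2 + 4\right)}{3}\right) = O \left(O - \frac{4}{3}\right) = O \left(- \frac{4}{3} + O\right)$)
$w{\left(x,60 \right)} - X{\left(-23 \right)} = 60 - \frac{1}{3} \left(-23\right) \left(-4 + 3 \left(-23\right)\right) = 60 - \frac{1}{3} \left(-23\right) \left(-4 - 69\right) = 60 - \frac{1}{3} \left(-23\right) \left(-73\right) = 60 - \frac{1679}{3} = - \frac{1499}{3}$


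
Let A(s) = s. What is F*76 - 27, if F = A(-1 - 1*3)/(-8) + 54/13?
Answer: 4247/13 ≈ 326.69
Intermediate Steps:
F = 121/26 (F = (-1 - 1*3)/(-8) + 54/13 = (-1 - 3)*(-⅛) + 54*(1/13) = -4*(-⅛) + 54/13 = ½ + 54/13 = 121/26 ≈ 4.6538)
F*76 - 27 = (121/26)*76 - 27 = 4598/13 - 27 = 4247/13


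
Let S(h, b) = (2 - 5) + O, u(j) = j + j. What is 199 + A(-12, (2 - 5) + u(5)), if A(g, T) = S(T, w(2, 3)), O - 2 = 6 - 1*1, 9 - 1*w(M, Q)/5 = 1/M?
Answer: 203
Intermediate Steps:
w(M, Q) = 45 - 5/M
u(j) = 2*j
O = 7 (O = 2 + (6 - 1*1) = 2 + (6 - 1) = 2 + 5 = 7)
S(h, b) = 4 (S(h, b) = (2 - 5) + 7 = -3 + 7 = 4)
A(g, T) = 4
199 + A(-12, (2 - 5) + u(5)) = 199 + 4 = 203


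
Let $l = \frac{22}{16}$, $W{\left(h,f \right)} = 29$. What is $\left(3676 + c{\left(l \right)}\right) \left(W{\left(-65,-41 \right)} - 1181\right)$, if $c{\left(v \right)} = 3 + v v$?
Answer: $-4240386$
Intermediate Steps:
$l = \frac{11}{8}$ ($l = 22 \cdot \frac{1}{16} = \frac{11}{8} \approx 1.375$)
$c{\left(v \right)} = 3 + v^{2}$
$\left(3676 + c{\left(l \right)}\right) \left(W{\left(-65,-41 \right)} - 1181\right) = \left(3676 + \left(3 + \left(\frac{11}{8}\right)^{2}\right)\right) \left(29 - 1181\right) = \left(3676 + \left(3 + \frac{121}{64}\right)\right) \left(-1152\right) = \left(3676 + \frac{313}{64}\right) \left(-1152\right) = \frac{235577}{64} \left(-1152\right) = -4240386$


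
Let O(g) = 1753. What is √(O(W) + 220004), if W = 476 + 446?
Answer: √221757 ≈ 470.91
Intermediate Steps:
W = 922
√(O(W) + 220004) = √(1753 + 220004) = √221757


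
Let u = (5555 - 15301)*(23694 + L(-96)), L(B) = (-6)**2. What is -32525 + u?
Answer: -231305105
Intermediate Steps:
L(B) = 36
u = -231272580 (u = (5555 - 15301)*(23694 + 36) = -9746*23730 = -231272580)
-32525 + u = -32525 - 231272580 = -231305105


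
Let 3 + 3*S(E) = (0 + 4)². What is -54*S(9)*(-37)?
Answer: 8658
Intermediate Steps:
S(E) = 13/3 (S(E) = -1 + (0 + 4)²/3 = -1 + (⅓)*4² = -1 + (⅓)*16 = -1 + 16/3 = 13/3)
-54*S(9)*(-37) = -54*13/3*(-37) = -234*(-37) = 8658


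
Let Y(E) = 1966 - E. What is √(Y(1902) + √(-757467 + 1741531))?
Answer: 4*√66 ≈ 32.496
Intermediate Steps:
√(Y(1902) + √(-757467 + 1741531)) = √((1966 - 1*1902) + √(-757467 + 1741531)) = √((1966 - 1902) + √984064) = √(64 + 992) = √1056 = 4*√66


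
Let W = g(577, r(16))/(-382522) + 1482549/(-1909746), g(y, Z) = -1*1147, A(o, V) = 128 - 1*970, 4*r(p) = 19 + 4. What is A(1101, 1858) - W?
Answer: -51211067041249/60876654951 ≈ -841.23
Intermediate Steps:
r(p) = 23/4 (r(p) = (19 + 4)/4 = (¼)*23 = 23/4)
A(o, V) = -842 (A(o, V) = 128 - 970 = -842)
g(y, Z) = -1147
W = -47076427493/60876654951 (W = -1147/(-382522) + 1482549/(-1909746) = -1147*(-1/382522) + 1482549*(-1/1909746) = 1147/382522 - 494183/636582 = -47076427493/60876654951 ≈ -0.77331)
A(1101, 1858) - W = -842 - 1*(-47076427493/60876654951) = -842 + 47076427493/60876654951 = -51211067041249/60876654951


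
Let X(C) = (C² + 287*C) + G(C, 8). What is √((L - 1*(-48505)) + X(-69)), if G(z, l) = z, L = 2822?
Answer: 6*√1006 ≈ 190.30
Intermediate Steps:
X(C) = C² + 288*C (X(C) = (C² + 287*C) + C = C² + 288*C)
√((L - 1*(-48505)) + X(-69)) = √((2822 - 1*(-48505)) - 69*(288 - 69)) = √((2822 + 48505) - 69*219) = √(51327 - 15111) = √36216 = 6*√1006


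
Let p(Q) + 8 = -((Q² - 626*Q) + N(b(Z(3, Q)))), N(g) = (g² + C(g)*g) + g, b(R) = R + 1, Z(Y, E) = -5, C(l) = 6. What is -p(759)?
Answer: 100943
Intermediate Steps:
b(R) = 1 + R
N(g) = g² + 7*g (N(g) = (g² + 6*g) + g = g² + 7*g)
p(Q) = 4 - Q² + 626*Q (p(Q) = -8 - ((Q² - 626*Q) + (1 - 5)*(7 + (1 - 5))) = -8 - ((Q² - 626*Q) - 4*(7 - 4)) = -8 - ((Q² - 626*Q) - 4*3) = -8 - ((Q² - 626*Q) - 12) = -8 - (-12 + Q² - 626*Q) = -8 + (12 - Q² + 626*Q) = 4 - Q² + 626*Q)
-p(759) = -(4 - 1*759² + 626*759) = -(4 - 1*576081 + 475134) = -(4 - 576081 + 475134) = -1*(-100943) = 100943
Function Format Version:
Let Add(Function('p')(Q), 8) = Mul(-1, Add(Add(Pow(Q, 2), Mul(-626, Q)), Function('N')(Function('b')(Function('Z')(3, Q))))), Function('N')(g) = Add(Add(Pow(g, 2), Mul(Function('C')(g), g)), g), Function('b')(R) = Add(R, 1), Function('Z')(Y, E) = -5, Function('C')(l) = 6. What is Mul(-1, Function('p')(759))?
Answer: 100943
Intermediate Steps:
Function('b')(R) = Add(1, R)
Function('N')(g) = Add(Pow(g, 2), Mul(7, g)) (Function('N')(g) = Add(Add(Pow(g, 2), Mul(6, g)), g) = Add(Pow(g, 2), Mul(7, g)))
Function('p')(Q) = Add(4, Mul(-1, Pow(Q, 2)), Mul(626, Q)) (Function('p')(Q) = Add(-8, Mul(-1, Add(Add(Pow(Q, 2), Mul(-626, Q)), Mul(Add(1, -5), Add(7, Add(1, -5)))))) = Add(-8, Mul(-1, Add(Add(Pow(Q, 2), Mul(-626, Q)), Mul(-4, Add(7, -4))))) = Add(-8, Mul(-1, Add(Add(Pow(Q, 2), Mul(-626, Q)), Mul(-4, 3)))) = Add(-8, Mul(-1, Add(Add(Pow(Q, 2), Mul(-626, Q)), -12))) = Add(-8, Mul(-1, Add(-12, Pow(Q, 2), Mul(-626, Q)))) = Add(-8, Add(12, Mul(-1, Pow(Q, 2)), Mul(626, Q))) = Add(4, Mul(-1, Pow(Q, 2)), Mul(626, Q)))
Mul(-1, Function('p')(759)) = Mul(-1, Add(4, Mul(-1, Pow(759, 2)), Mul(626, 759))) = Mul(-1, Add(4, Mul(-1, 576081), 475134)) = Mul(-1, Add(4, -576081, 475134)) = Mul(-1, -100943) = 100943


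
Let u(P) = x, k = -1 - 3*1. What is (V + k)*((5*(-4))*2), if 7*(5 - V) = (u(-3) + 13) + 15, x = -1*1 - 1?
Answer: 760/7 ≈ 108.57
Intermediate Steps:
k = -4 (k = -1 - 3 = -4)
x = -2 (x = -1 - 1 = -2)
u(P) = -2
V = 9/7 (V = 5 - ((-2 + 13) + 15)/7 = 5 - (11 + 15)/7 = 5 - 1/7*26 = 5 - 26/7 = 9/7 ≈ 1.2857)
(V + k)*((5*(-4))*2) = (9/7 - 4)*((5*(-4))*2) = -(-380)*2/7 = -19/7*(-40) = 760/7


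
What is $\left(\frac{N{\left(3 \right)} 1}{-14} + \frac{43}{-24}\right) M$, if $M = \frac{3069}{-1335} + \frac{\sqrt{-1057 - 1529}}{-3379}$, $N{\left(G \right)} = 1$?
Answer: $\frac{106733}{24920} + \frac{313 i \sqrt{2586}}{567672} \approx 4.283 + 0.028039 i$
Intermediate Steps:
$M = - \frac{1023}{445} - \frac{i \sqrt{2586}}{3379}$ ($M = 3069 \left(- \frac{1}{1335}\right) + \sqrt{-2586} \left(- \frac{1}{3379}\right) = - \frac{1023}{445} + i \sqrt{2586} \left(- \frac{1}{3379}\right) = - \frac{1023}{445} - \frac{i \sqrt{2586}}{3379} \approx -2.2989 - 0.01505 i$)
$\left(\frac{N{\left(3 \right)} 1}{-14} + \frac{43}{-24}\right) M = \left(\frac{1 \cdot 1}{-14} + \frac{43}{-24}\right) \left(- \frac{1023}{445} - \frac{i \sqrt{2586}}{3379}\right) = \left(1 \left(- \frac{1}{14}\right) + 43 \left(- \frac{1}{24}\right)\right) \left(- \frac{1023}{445} - \frac{i \sqrt{2586}}{3379}\right) = \left(- \frac{1}{14} - \frac{43}{24}\right) \left(- \frac{1023}{445} - \frac{i \sqrt{2586}}{3379}\right) = - \frac{313 \left(- \frac{1023}{445} - \frac{i \sqrt{2586}}{3379}\right)}{168} = \frac{106733}{24920} + \frac{313 i \sqrt{2586}}{567672}$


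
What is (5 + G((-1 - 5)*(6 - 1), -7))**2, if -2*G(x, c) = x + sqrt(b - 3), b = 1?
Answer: (-40 + I*sqrt(2))**2/4 ≈ 399.5 - 28.284*I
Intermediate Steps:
G(x, c) = -x/2 - I*sqrt(2)/2 (G(x, c) = -(x + sqrt(1 - 3))/2 = -(x + sqrt(-2))/2 = -(x + I*sqrt(2))/2 = -x/2 - I*sqrt(2)/2)
(5 + G((-1 - 5)*(6 - 1), -7))**2 = (5 + (-(-1 - 5)*(6 - 1)/2 - I*sqrt(2)/2))**2 = (5 + (-(-3)*5 - I*sqrt(2)/2))**2 = (5 + (-1/2*(-30) - I*sqrt(2)/2))**2 = (5 + (15 - I*sqrt(2)/2))**2 = (20 - I*sqrt(2)/2)**2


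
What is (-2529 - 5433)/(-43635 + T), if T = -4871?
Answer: 3981/24253 ≈ 0.16414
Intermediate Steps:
(-2529 - 5433)/(-43635 + T) = (-2529 - 5433)/(-43635 - 4871) = -7962/(-48506) = -7962*(-1/48506) = 3981/24253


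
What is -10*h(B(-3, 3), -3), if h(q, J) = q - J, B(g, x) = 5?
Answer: -80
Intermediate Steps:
-10*h(B(-3, 3), -3) = -10*(5 - 1*(-3)) = -10*(5 + 3) = -10*8 = -80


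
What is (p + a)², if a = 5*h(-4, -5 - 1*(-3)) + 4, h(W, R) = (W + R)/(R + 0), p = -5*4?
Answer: 1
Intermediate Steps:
p = -20
h(W, R) = (R + W)/R
a = 19 (a = 5*(((-5 - 1*(-3)) - 4)/(-5 - 1*(-3))) + 4 = 5*(((-5 + 3) - 4)/(-5 + 3)) + 4 = 5*((-2 - 4)/(-2)) + 4 = 5*(-½*(-6)) + 4 = 5*3 + 4 = 15 + 4 = 19)
(p + a)² = (-20 + 19)² = (-1)² = 1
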